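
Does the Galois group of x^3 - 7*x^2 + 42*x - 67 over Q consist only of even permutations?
No

The polynomial is irreducible of degree 3 over Q. Its discriminant is -68479, which is not a perfect square. A Galois group lies in the alternating group exactly when the discriminant is a square in Q, so the Galois group (S_3) is not contained in A_3.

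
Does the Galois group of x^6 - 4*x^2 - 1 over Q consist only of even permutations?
Yes

The polynomial is irreducible of degree 6 over Q. Its discriminant is 3356224 = 1832^2, a perfect square. A Galois group lies in the alternating group exactly when the discriminant is a square in Q, so the Galois group (S_4) is contained in A_6.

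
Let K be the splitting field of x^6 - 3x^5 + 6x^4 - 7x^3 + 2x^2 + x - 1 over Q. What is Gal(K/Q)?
The polynomial f is an irreducible sextic over Q, so G = Gal(f/Q) is one of the 16 transitive subgroups 6T1, ..., 6T16 of S_6. The discriminant of f is 810448, which is not a perfect square, so G is not contained in A_6. The transitive groups of degree 6 not contained in A_6 are: C_6 (6T1, order 6), S_3 (6T2, order 6), D_6 (6T3, order 12), C_3 x S_3 (6T5, order 18), A_4 x C_2 (6T6, order 24), S_4 (6T8, order 24), S_3 x S_3 (6T9, order 36), S_4 x C_2 (6T11, order 48), (S_3 x S_3) : C_2 (6T13, order 72), PGL(2,5) (6T14, order 120), S_6 (6T16, order 720). By Dedekind's theorem, for a prime p not dividing disc(f) the degrees of the irreducible factors of f mod p form the cycle type of an element of G. Factoring f modulo the 22 such primes p <= 89 (skipping 2, 37, which divide the discriminant), each new pattern first appears at: mod 3: f = (x^3 + x^2 + x + 2)(x^3 + 2x^2 + 1), pattern 3+3; mod 5: f = (x^2 + 3)(x^2 + 3x + 4)(x^2 + 4x + 2), pattern 2+2+2; mod 17: f = (x + 1)(x + 15)(x^4 + 15x^3 + 6x^2 + 12x + 9), pattern 4+1+1; mod 67: f = (x + 4)(x + 62)(x^2 + 66x + 40)(x^2 + 66x + 50), pattern 2+2+1+1. No other pattern occurs in this range, so the set of observed cycle types is {3+3, 2+2+2, 4+1+1, 2+2+1+1}. The candidates containing elements of all these cycle types are S_4 (6T8) of order 24, S_4 x C_2 (6T11) of order 48, PGL(2,5) (6T14) of order 120, S_6 (6T16) of order 720; the others are excluded. The observed types are precisely the cycle types that occur in S_4 (6T8) (apart from the identity). Each of the other remaining candidates has further cycle types, and by the Chebotarev density theorem the matching factorization patterns would occur for a proportion of primes equal to their share of the group: S_4 x C_2 (6T11) additionally contains elements of type 6, 4+2, 2+1+1+1+1 (17 of its 48 elements, about 35% of primes); PGL(2,5) (6T14) additionally contains elements of type 6, 5+1 (44 of its 120 elements, about 37% of primes); S_6 (6T16) additionally contains elements of type 6, 5+1, 4+2, 3+2+1, 3+1+1+1, 2+1+1+1+1 (529 of its 720 elements, about 73% of primes). None of the 22 primes tested shows any such pattern (for each of these groups the chance of that is below 10^-4), which rules them out. Hence G = S_4 (6T8), of order 24.

6T8: S_4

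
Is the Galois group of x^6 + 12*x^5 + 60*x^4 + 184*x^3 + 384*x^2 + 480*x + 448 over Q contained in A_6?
No

The polynomial is irreducible of degree 6 over Q. Its discriminant is -190210142896128, which is not a perfect square. A Galois group lies in the alternating group exactly when the discriminant is a square in Q, so the Galois group (C_3 x S_3) is not contained in A_6.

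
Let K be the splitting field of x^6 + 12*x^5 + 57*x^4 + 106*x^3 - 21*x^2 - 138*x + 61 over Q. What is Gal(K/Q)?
The polynomial f is an irreducible sextic over Q, so G = Gal(f/Q) is one of the 16 transitive subgroups 6T1, ..., 6T16 of S_6. The discriminant of f is 371547363232512, which is not a perfect square, so G is not contained in A_6. The transitive groups of degree 6 not contained in A_6 are: C_6 (6T1, order 6), S_3 (6T2, order 6), D_6 (6T3, order 12), C_3 x S_3 (6T5, order 18), A_4 x C_2 (6T6, order 24), S_4 (6T8, order 24), S_3 x S_3 (6T9, order 36), S_4 x C_2 (6T11, order 48), (S_3 x S_3) : C_2 (6T13, order 72), PGL(2,5) (6T14, order 120), S_6 (6T16, order 720). By Dedekind's theorem, for a prime p not dividing disc(f) the degrees of the irreducible factors of f mod p form the cycle type of an element of G. Factoring f modulo the 22 such primes p <= 97 (skipping 2, 3, 31, which divide the discriminant), each new pattern first appears at: mod 5: f = (x^6 + 2x^5 + 2x^4 + x^3 + 4x^2 + 2x + 1), pattern 6; mod 11: f = (x + 5)(x + 8)(x^2 + 2x + 6)(x^2 + 8x + 8), pattern 2+2+1+1; mod 13: f = (x + 9)(x + 10)(x + 12)(x^3 + 7x^2 + 3x + 9), pattern 3+1+1+1; mod 41: f = (x^2 + 22x + 28)(x^2 + 32x + 23)(x^2 + 40x + 12), pattern 2+2+2; mod 97: f = (x^3 + 36x^2 + 77x + 3)(x^3 + 73x^2 + 68x + 85), pattern 3+3. No other pattern occurs in this range, so the set of observed cycle types is {6, 2+2+1+1, 3+1+1+1, 2+2+2, 3+3}. The candidates containing elements of all these cycle types are S_3 x S_3 (6T9) of order 36, (S_3 x S_3) : C_2 (6T13) of order 72, S_6 (6T16) of order 720; the others are excluded. The observed types are precisely the cycle types that occur in S_3 x S_3 (6T9) (apart from the identity). Each of the other remaining candidates has further cycle types, and by the Chebotarev density theorem the matching factorization patterns would occur for a proportion of primes equal to their share of the group: (S_3 x S_3) : C_2 (6T13) additionally contains elements of type 4+2, 3+2+1, 2+1+1+1+1 (36 of its 72 elements, about 50% of primes); S_6 (6T16) additionally contains elements of type 5+1, 4+2, 4+1+1, 3+2+1, 2+1+1+1+1 (459 of its 720 elements, about 64% of primes). None of the 22 primes tested shows any such pattern (for each of these groups the chance of that is below 10^-4), which rules them out. Hence G = S_3 x S_3 (6T9), of order 36.

6T9: S_3 x S_3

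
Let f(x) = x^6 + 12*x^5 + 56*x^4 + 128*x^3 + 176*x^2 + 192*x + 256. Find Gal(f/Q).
6T8: S_4

The polynomial f is an irreducible sextic over Q, so G = Gal(f/Q) is one of the 16 transitive subgroups 6T1, ..., 6T16 of S_6. The discriminant of f is -5497558138880000, which is not a perfect square, so G is not contained in A_6. The transitive groups of degree 6 not contained in A_6 are: C_6 (6T1, order 6), S_3 (6T2, order 6), D_6 (6T3, order 12), C_3 x S_3 (6T5, order 18), A_4 x C_2 (6T6, order 24), S_4 (6T8, order 24), S_3 x S_3 (6T9, order 36), S_4 x C_2 (6T11, order 48), (S_3 x S_3) : C_2 (6T13, order 72), PGL(2,5) (6T14, order 120), S_6 (6T16, order 720). By Dedekind's theorem, for a prime p not dividing disc(f) the degrees of the irreducible factors of f mod p form the cycle type of an element of G. Factoring f modulo the 22 such primes p <= 89 (skipping 2, 5, which divide the discriminant), each new pattern first appears at: mod 3: f = (x^3 + x^2 + x + 2)(x^3 + 2x^2 + 2x + 2), pattern 3+3; mod 7: f = (x^2 + 2x + 3)(x^2 + 4x + 5)(x^2 + 6x + 4), pattern 2+2+2; mod 13: f = (x + 7)(x + 10)(x^4 + 8x^3 + 6x^2 + 12x + 7), pattern 4+1+1; mod 43: f = (x + 21)(x + 26)(x^2 + 4x + 1)(x^2 + 4x + 20), pattern 2+2+1+1. No other pattern occurs in this range, so the set of observed cycle types is {3+3, 2+2+2, 4+1+1, 2+2+1+1}. The candidates containing elements of all these cycle types are S_4 (6T8) of order 24, S_4 x C_2 (6T11) of order 48, PGL(2,5) (6T14) of order 120, S_6 (6T16) of order 720; the others are excluded. The observed types are precisely the cycle types that occur in S_4 (6T8) (apart from the identity). Each of the other remaining candidates has further cycle types, and by the Chebotarev density theorem the matching factorization patterns would occur for a proportion of primes equal to their share of the group: S_4 x C_2 (6T11) additionally contains elements of type 6, 4+2, 2+1+1+1+1 (17 of its 48 elements, about 35% of primes); PGL(2,5) (6T14) additionally contains elements of type 6, 5+1 (44 of its 120 elements, about 37% of primes); S_6 (6T16) additionally contains elements of type 6, 5+1, 4+2, 3+2+1, 3+1+1+1, 2+1+1+1+1 (529 of its 720 elements, about 73% of primes). None of the 22 primes tested shows any such pattern (for each of these groups the chance of that is below 10^-4), which rules them out. Hence G = S_4 (6T8), of order 24.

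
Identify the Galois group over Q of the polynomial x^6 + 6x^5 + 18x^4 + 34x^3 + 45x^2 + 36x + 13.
The polynomial f is an irreducible sextic over Q, so G = Gal(f/Q) is one of the 16 transitive subgroups 6T1, ..., 6T16 of S_6. The discriminant of f is -16003008, which is not a perfect square, so G is not contained in A_6. The transitive groups of degree 6 not contained in A_6 are: C_6 (6T1, order 6), S_3 (6T2, order 6), D_6 (6T3, order 12), C_3 x S_3 (6T5, order 18), A_4 x C_2 (6T6, order 24), S_4 (6T8, order 24), S_3 x S_3 (6T9, order 36), S_4 x C_2 (6T11, order 48), (S_3 x S_3) : C_2 (6T13, order 72), PGL(2,5) (6T14, order 120), S_6 (6T16, order 720). By Dedekind's theorem, for a prime p not dividing disc(f) the degrees of the irreducible factors of f mod p form the cycle type of an element of G. Factoring f modulo the 21 such primes p <= 89 (skipping 2, 3, 7, which divide the discriminant), each new pattern first appears at: mod 5: f = (x^6 + x^5 + 3x^4 + 4x^3 + x + 3), pattern 6; mod 11: f = (x + 3)(x^5 + 3x^4 + 9x^3 + 7x^2 + 2x + 8), pattern 5+1; mod 13: f = (x)(x + 9)(x^4 + 10x^3 + 6x^2 + 6x + 4), pattern 4+1+1; mod 23: f = (x + 17)(x + 21)(x^2 + 17x + 10)(x^2 + 20x + 21), pattern 2+2+1+1; mod 43: f = (x^3 + 22x^2 + 39x + 16)(x^3 + 27x^2 + 30x + 25), pattern 3+3; mod 61: f = (x^2 + 16x + 13)(x^2 + 20x + 31)(x^2 + 31x + 2), pattern 2+2+2. No other pattern occurs in this range, so the set of observed cycle types is {6, 5+1, 4+1+1, 2+2+1+1, 3+3, 2+2+2}. The candidates containing elements of all these cycle types are PGL(2,5) (6T14) of order 120, S_6 (6T16) of order 720; the others are excluded. The observed types are precisely the cycle types that occur in PGL(2,5) (6T14) (apart from the identity). Each of the other remaining candidates has further cycle types, and by the Chebotarev density theorem the matching factorization patterns would occur for a proportion of primes equal to their share of the group: S_6 (6T16) additionally contains elements of type 4+2, 3+2+1, 3+1+1+1, 2+1+1+1+1 (265 of its 720 elements, about 37% of primes). None of the 21 primes tested shows any such pattern (for each of these groups the chance of that is below 10^-4), which rules them out. Hence G = PGL(2,5) (6T14), of order 120.

PGL(2,5), S_5 acting on 6 points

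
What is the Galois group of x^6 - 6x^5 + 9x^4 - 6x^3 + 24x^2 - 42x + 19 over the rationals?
The polynomial f is an irreducible sextic over Q, so G = Gal(f/Q) is one of the 16 transitive subgroups 6T1, ..., 6T16 of S_6. The discriminant of f is -11156429376, which is not a perfect square, so G is not contained in A_6. The transitive groups of degree 6 not contained in A_6 are: C_6 (6T1, order 6), S_3 (6T2, order 6), D_6 (6T3, order 12), C_3 x S_3 (6T5, order 18), A_4 x C_2 (6T6, order 24), S_4 (6T8, order 24), S_3 x S_3 (6T9, order 36), S_4 x C_2 (6T11, order 48), (S_3 x S_3) : C_2 (6T13, order 72), PGL(2,5) (6T14, order 120), S_6 (6T16, order 720). By Dedekind's theorem, for a prime p not dividing disc(f) the degrees of the irreducible factors of f mod p form the cycle type of an element of G. Factoring f modulo the 33 such primes p <= 149 (skipping 2, 3, which divide the discriminant), each new pattern first appears at: mod 5: f = (x^3 + x + 4)(x^3 + 4x^2 + 3x + 1), pattern 3+3; mod 7: f = (x^6 + x^5 + 2x^4 + x^3 + 3x^2 + 5), pattern 6; mod 17: f = (x + 11)(x + 12)(x^2 + x + 6)(x^2 + 4x + 7), pattern 2+2+1+1; mod 19: f = (x)(x + 3)(x + 6)(x + 12)(x^2 + 11x + 13), pattern 2+1+1+1+1; mod 71: f = (x^2 + 30x + 28)(x^2 + 48x + 33)(x^2 + 58x + 19), pattern 2+2+2. No other pattern occurs in this range, so the set of observed cycle types is {3+3, 6, 2+2+1+1, 2+1+1+1+1, 2+2+2}. The candidates containing elements of all these cycle types are A_4 x C_2 (6T6) of order 24, S_4 x C_2 (6T11) of order 48, (S_3 x S_3) : C_2 (6T13) of order 72, S_6 (6T16) of order 720; the others are excluded. The observed types are precisely the cycle types that occur in A_4 x C_2 (6T6) (apart from the identity). Each of the other remaining candidates has further cycle types, and by the Chebotarev density theorem the matching factorization patterns would occur for a proportion of primes equal to their share of the group: S_4 x C_2 (6T11) additionally contains elements of type 4+2, 4+1+1 (12 of its 48 elements, about 25% of primes); (S_3 x S_3) : C_2 (6T13) additionally contains elements of type 4+2, 3+2+1, 3+1+1+1 (34 of its 72 elements, about 47% of primes); S_6 (6T16) additionally contains elements of type 5+1, 4+2, 4+1+1, 3+2+1, 3+1+1+1 (484 of its 720 elements, about 67% of primes). None of the 33 primes tested shows any such pattern (for each of these groups the chance of that is below 10^-4), which rules them out. Hence G = A_4 x C_2 (6T6), of order 24.

A_4 x C_2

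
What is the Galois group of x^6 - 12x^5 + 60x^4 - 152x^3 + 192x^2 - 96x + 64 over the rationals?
The polynomial f is an irreducible sextic over Q, so G = Gal(f/Q) is one of the 16 transitive subgroups 6T1, ..., 6T16 of S_6. The discriminant of f is -21134460321792, which is not a perfect square, so G is not contained in A_6. The transitive groups of degree 6 not contained in A_6 are: C_6 (6T1, order 6), S_3 (6T2, order 6), D_6 (6T3, order 12), C_3 x S_3 (6T5, order 18), A_4 x C_2 (6T6, order 24), S_4 (6T8, order 24), S_3 x S_3 (6T9, order 36), S_4 x C_2 (6T11, order 48), (S_3 x S_3) : C_2 (6T13, order 72), PGL(2,5) (6T14, order 120), S_6 (6T16, order 720). By Dedekind's theorem, for a prime p not dividing disc(f) the degrees of the irreducible factors of f mod p form the cycle type of an element of G. Factoring f modulo the 37 such primes p <= 167 (skipping 2, 3, which divide the discriminant), each new pattern first appears at: mod 5: f = (x^6 + 3x^5 + 3x^3 + 2x^2 + 4x + 4), pattern 6; mod 7: f = (x^3 + x^2 + 5x + 2)(x^3 + x^2 + 5x + 4), pattern 3+3; mod 17: f = (x^2 + 2x + 13)(x^2 + 4x + 9)(x^2 + 16x + 2), pattern 2+2+2; mod 19: f = (x + 2)(x + 4)(x + 5)(x + 7)(x + 9)(x + 18), pattern 1+1+1+1+1+1. No other pattern occurs in this range, so the set of observed cycle types is {6, 3+3, 2+2+2, 1+1+1+1+1+1}. The candidates containing elements of all these cycle types are C_6 (6T1) of order 6, D_6 (6T3) of order 12, C_3 x S_3 (6T5) of order 18, A_4 x C_2 (6T6) of order 24, S_3 x S_3 (6T9) of order 36, S_4 x C_2 (6T11) of order 48, (S_3 x S_3) : C_2 (6T13) of order 72, PGL(2,5) (6T14) of order 120, S_6 (6T16) of order 720; the others are excluded. The observed types are precisely the cycle types that occur in C_6 (6T1). Each of the other remaining candidates has further cycle types, and by the Chebotarev density theorem the matching factorization patterns would occur for a proportion of primes equal to their share of the group: D_6 (6T3) additionally contains elements of type 2+2+1+1 (3 of its 12 elements, about 25% of primes); C_3 x S_3 (6T5) additionally contains elements of type 3+1+1+1 (4 of its 18 elements, about 22% of primes); A_4 x C_2 (6T6) additionally contains elements of type 2+2+1+1, 2+1+1+1+1 (6 of its 24 elements, about 25% of primes); S_3 x S_3 (6T9) additionally contains elements of type 3+1+1+1, 2+2+1+1 (13 of its 36 elements, about 36% of primes); S_4 x C_2 (6T11) additionally contains elements of type 4+2, 4+1+1, 2+2+1+1, 2+1+1+1+1 (24 of its 48 elements, about 50% of primes); (S_3 x S_3) : C_2 (6T13) additionally contains elements of type 4+2, 3+2+1, 3+1+1+1, 2+2+1+1, 2+1+1+1+1 (49 of its 72 elements, about 68% of primes); PGL(2,5) (6T14) additionally contains elements of type 5+1, 4+1+1, 2+2+1+1 (69 of its 120 elements, about 58% of primes); S_6 (6T16) additionally contains elements of type 5+1, 4+2, 4+1+1, 3+2+1, 3+1+1+1, 2+2+1+1, 2+1+1+1+1 (544 of its 720 elements, about 76% of primes). None of the 37 primes tested shows any such pattern (for each of these groups the chance of that is below 10^-4), which rules them out. Hence G = C_6 (6T1), of order 6.

C_6 (also written C6)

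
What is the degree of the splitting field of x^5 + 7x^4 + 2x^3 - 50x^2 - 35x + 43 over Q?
The degree of the splitting field over Q equals the order of the Galois group, so first determine the group. The polynomial f is an irreducible quintic over Q, so G = Gal(f/Q) is a transitive subgroup of S_5: one of C_5 (5T1, order 5), D_5 (5T2, order 10), F_20 (5T3, order 20), A_5 (5T4, order 60) or S_5 (5T5, order 120). The discriminant of f is 15352201216 = 123904^2, a perfect square, so G is contained in A_5. The transitive groups of degree 5 contained in A_5 are: C_5 (5T1, order 5), D_5 (5T2, order 10), A_5 (5T4, order 60). By Dedekind's theorem, for a prime p not dividing disc(f) the degrees of the irreducible factors of f mod p form the cycle type of an element of G. Factoring f modulo the 14 such primes p <= 53 (skipping 2, 11, which divide the discriminant), each new pattern first appears at: mod 3: f = (x^5 + x^4 + 2x^3 + x^2 + x + 1), pattern 5; mod 23: f = (x + 2)(x + 4)(x + 12)(x + 16)(x + 19), pattern 1+1+1+1+1. No other pattern occurs in this range, so the set of observed cycle types is {5, 1+1+1+1+1}. The candidates containing elements of all these cycle types are C_5 (5T1) of order 5, D_5 (5T2) of order 10, A_5 (5T4) of order 60; the others are excluded. The observed types are precisely the cycle types that occur in C_5 (5T1). Each of the other remaining candidates has further cycle types, and by the Chebotarev density theorem the matching factorization patterns would occur for a proportion of primes equal to their share of the group: D_5 (5T2) additionally contains elements of type 2+2+1 (5 of its 10 elements, about 50% of primes); A_5 (5T4) additionally contains elements of type 3+1+1, 2+2+1 (35 of its 60 elements, about 58% of primes). None of the 14 primes tested shows any such pattern (for each of these groups the chance of that is below 10^-4), which rules them out. Hence G = C_5 (5T1), of order 5. The Galois group C_5 (5T1) has order 5, so the splitting field has degree 5 over Q.

5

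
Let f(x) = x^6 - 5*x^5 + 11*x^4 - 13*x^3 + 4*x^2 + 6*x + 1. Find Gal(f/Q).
The polynomial f is an irreducible sextic over Q, so G = Gal(f/Q) is one of the 16 transitive subgroups 6T1, ..., 6T16 of S_6. The discriminant of f is 525625 = 725^2, a perfect square, so G is contained in A_6. The transitive groups of degree 6 contained in A_6 are: A_4 (6T4, order 12), S_4 (6T7, order 24), (C_3 x C_3) : C_4 (6T10, order 36), PSL(2,5) (6T12, order 60), A_6 (6T15, order 360). By Dedekind's theorem, for a prime p not dividing disc(f) the degrees of the irreducible factors of f mod p form the cycle type of an element of G. Factoring f modulo the 19 such primes p <= 73 (skipping 5, 29, which divide the discriminant), each new pattern first appears at: mod 2: f = (x^2 + x + 1)(x^4 + x + 1), pattern 4+2; mod 11: f = (x^3 + x^2 + 3x + 1)(x^3 + 5x^2 + 3x + 1), pattern 3+3; mod 19: f = (x + 10)(x + 11)(x^2 + 2x + 2)(x^2 + 10x + 7), pattern 2+2+1+1; mod 61: f = (x + 27)(x + 34)(x + 41)(x^3 + 15x^2 + 3x + 1), pattern 3+1+1+1. No other pattern occurs in this range, so the set of observed cycle types is {4+2, 3+3, 2+2+1+1, 3+1+1+1}. The candidates containing elements of all these cycle types are (C_3 x C_3) : C_4 (6T10) of order 36, A_6 (6T15) of order 360; the others are excluded. The observed types are precisely the cycle types that occur in (C_3 x C_3) : C_4 (6T10) (apart from the identity). Each of the other remaining candidates has further cycle types, and by the Chebotarev density theorem the matching factorization patterns would occur for a proportion of primes equal to their share of the group: A_6 (6T15) additionally contains elements of type 5+1 (144 of its 360 elements, about 40% of primes). None of the 19 primes tested shows any such pattern (for each of these groups the chance of that is below 10^-4), which rules them out. Hence G = (C_3 x C_3) : C_4 (6T10), of order 36.

6T10: (C_3 x C_3) : C_4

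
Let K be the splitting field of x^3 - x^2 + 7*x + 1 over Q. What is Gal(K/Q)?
The polynomial is an irreducible cubic over Q and its discriminant is -1472, which is not a perfect square. For an irreducible cubic, a non-square discriminant gives Galois group S_3.

S_3, the symmetric group on 3 letters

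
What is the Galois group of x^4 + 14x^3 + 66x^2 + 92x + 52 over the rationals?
The polynomial is an irreducible quartic over Q and its discriminant is 41990400 = 6480^2, a perfect square, so the Galois group is contained in A_4. The resolvent cubic y^3 - 66*y^2 + 1080*y - 4928 splits completely over Q, which gives the Klein four-group V_4.

V_4 (order 4)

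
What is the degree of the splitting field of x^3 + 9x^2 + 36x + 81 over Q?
6

The degree of the splitting field over Q equals the order of the Galois group, so first determine the group. The polynomial is an irreducible cubic over Q and its discriminant is -22599, which is not a perfect square. For an irreducible cubic, a non-square discriminant gives Galois group S_3. The Galois group S_3 (3T2) has order 6, so the splitting field has degree 6 over Q.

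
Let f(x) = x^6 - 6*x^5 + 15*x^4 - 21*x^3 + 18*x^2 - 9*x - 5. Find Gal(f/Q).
The polynomial f is an irreducible sextic over Q, so G = Gal(f/Q) is one of the 16 transitive subgroups 6T1, ..., 6T16 of S_6. The discriminant of f is 871199469, which is not a perfect square, so G is not contained in A_6. The transitive groups of degree 6 not contained in A_6 are: C_6 (6T1, order 6), S_3 (6T2, order 6), D_6 (6T3, order 12), C_3 x S_3 (6T5, order 18), A_4 x C_2 (6T6, order 24), S_4 (6T8, order 24), S_3 x S_3 (6T9, order 36), S_4 x C_2 (6T11, order 48), (S_3 x S_3) : C_2 (6T13, order 72), PGL(2,5) (6T14, order 120), S_6 (6T16, order 720). By Dedekind's theorem, for a prime p not dividing disc(f) the degrees of the irreducible factors of f mod p form the cycle type of an element of G. Factoring f modulo the 16 such primes p <= 67 (skipping 3, 7, 29, which divide the discriminant), each new pattern first appears at: mod 2: f = (x^6 + x^4 + x^3 + x + 1), pattern 6; mod 5: f = (x)(x + 1)(x^2 + x + 2)(x^2 + 2x + 3), pattern 2+2+1+1; mod 13: f = (x + 1)(x + 4)(x + 5)(x^3 + 10x^2 + 3x + 3), pattern 3+1+1+1; mod 19: f = (x^2 + 8x + 6)(x^2 + 11x + 1)(x^2 + 13x + 15), pattern 2+2+2; mod 67: f = (x^3 + 64x^2 + 3x + 17)(x^3 + 64x^2 + 3x + 47), pattern 3+3. No other pattern occurs in this range, so the set of observed cycle types is {6, 2+2+1+1, 3+1+1+1, 2+2+2, 3+3}. The candidates containing elements of all these cycle types are S_3 x S_3 (6T9) of order 36, (S_3 x S_3) : C_2 (6T13) of order 72, S_6 (6T16) of order 720; the others are excluded. The observed types are precisely the cycle types that occur in S_3 x S_3 (6T9) (apart from the identity). Each of the other remaining candidates has further cycle types, and by the Chebotarev density theorem the matching factorization patterns would occur for a proportion of primes equal to their share of the group: (S_3 x S_3) : C_2 (6T13) additionally contains elements of type 4+2, 3+2+1, 2+1+1+1+1 (36 of its 72 elements, about 50% of primes); S_6 (6T16) additionally contains elements of type 5+1, 4+2, 4+1+1, 3+2+1, 2+1+1+1+1 (459 of its 720 elements, about 64% of primes). None of the 16 primes tested shows any such pattern (for each of these groups the chance of that is below 10^-4), which rules them out. Hence G = S_3 x S_3 (6T9), of order 36.

S_3 x S_3 (also written G36-)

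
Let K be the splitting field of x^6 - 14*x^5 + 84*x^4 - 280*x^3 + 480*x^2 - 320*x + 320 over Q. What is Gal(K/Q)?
The polynomial f is an irreducible sextic over Q, so G = Gal(f/Q) is one of the 16 transitive subgroups 6T1, ..., 6T16 of S_6. The discriminant of f is 564385546240000 = 23756800^2, a perfect square, so G is contained in A_6. The transitive groups of degree 6 contained in A_6 are: A_4 (6T4, order 12), S_4 (6T7, order 24), (C_3 x C_3) : C_4 (6T10, order 36), PSL(2,5) (6T12, order 60), A_6 (6T15, order 360). By Dedekind's theorem, for a prime p not dividing disc(f) the degrees of the irreducible factors of f mod p form the cycle type of an element of G. Factoring f modulo the 19 such primes p <= 79 (skipping 2, 5, 29, which divide the discriminant), each new pattern first appears at: mod 3: f = (x^2 + 2x + 2)(x^4 + 2x^3 + x + 1), pattern 4+2; mod 11: f = (x^3 + 8x + 6)(x^3 + 8x^2 + 10x + 2), pattern 3+3; mod 19: f = (x + 12)(x + 14)(x^2 + 7x + 2)(x^2 + 10x + 10), pattern 2+2+1+1; mod 61: f = (x + 3)(x + 36)(x + 50)(x^3 + 19x^2 + 56x + 10), pattern 3+1+1+1. No other pattern occurs in this range, so the set of observed cycle types is {4+2, 3+3, 2+2+1+1, 3+1+1+1}. The candidates containing elements of all these cycle types are (C_3 x C_3) : C_4 (6T10) of order 36, A_6 (6T15) of order 360; the others are excluded. The observed types are precisely the cycle types that occur in (C_3 x C_3) : C_4 (6T10) (apart from the identity). Each of the other remaining candidates has further cycle types, and by the Chebotarev density theorem the matching factorization patterns would occur for a proportion of primes equal to their share of the group: A_6 (6T15) additionally contains elements of type 5+1 (144 of its 360 elements, about 40% of primes). None of the 19 primes tested shows any such pattern (for each of these groups the chance of that is below 10^-4), which rules them out. Hence G = (C_3 x C_3) : C_4 (6T10), of order 36.

6T10: (C_3 x C_3) : C_4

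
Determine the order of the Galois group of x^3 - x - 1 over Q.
6

The degree of the splitting field over Q equals the order of the Galois group, so first determine the group. The polynomial is an irreducible cubic over Q and its discriminant is -23, which is not a perfect square. For an irreducible cubic, a non-square discriminant gives Galois group S_3. The Galois group S_3 (3T2) has order 6, so the splitting field has degree 6 over Q.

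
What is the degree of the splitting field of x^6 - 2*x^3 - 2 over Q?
36

The degree of the splitting field over Q equals the order of the Galois group, so first determine the group. The polynomial f is an irreducible sextic over Q, so G = Gal(f/Q) is one of the 16 transitive subgroups 6T1, ..., 6T16 of S_6. The discriminant of f is 5038848, which is not a perfect square, so G is not contained in A_6. The transitive groups of degree 6 not contained in A_6 are: C_6 (6T1, order 6), S_3 (6T2, order 6), D_6 (6T3, order 12), C_3 x S_3 (6T5, order 18), A_4 x C_2 (6T6, order 24), S_4 (6T8, order 24), S_3 x S_3 (6T9, order 36), S_4 x C_2 (6T11, order 48), (S_3 x S_3) : C_2 (6T13, order 72), PGL(2,5) (6T14, order 120), S_6 (6T16, order 720). By Dedekind's theorem, for a prime p not dividing disc(f) the degrees of the irreducible factors of f mod p form the cycle type of an element of G. Factoring f modulo the 23 such primes p <= 97 (skipping 2, 3, which divide the discriminant), each new pattern first appears at: mod 5: f = (x^6 + 3x^3 + 3), pattern 6; mod 11: f = (x + 3)(x + 5)(x^2 + 6x + 3)(x^2 + 8x + 9), pattern 2+2+1+1; mod 13: f = (x + 2)(x + 5)(x + 6)(x^3 + 3), pattern 3+1+1+1; mod 31: f = (x^2 + 8x + 24)(x^2 + 9x + 11)(x^2 + 14x + 27), pattern 2+2+2; mod 97: f = (x^3 + 9)(x^3 + 86), pattern 3+3. No other pattern occurs in this range, so the set of observed cycle types is {6, 2+2+1+1, 3+1+1+1, 2+2+2, 3+3}. The candidates containing elements of all these cycle types are S_3 x S_3 (6T9) of order 36, (S_3 x S_3) : C_2 (6T13) of order 72, S_6 (6T16) of order 720; the others are excluded. The observed types are precisely the cycle types that occur in S_3 x S_3 (6T9) (apart from the identity). Each of the other remaining candidates has further cycle types, and by the Chebotarev density theorem the matching factorization patterns would occur for a proportion of primes equal to their share of the group: (S_3 x S_3) : C_2 (6T13) additionally contains elements of type 4+2, 3+2+1, 2+1+1+1+1 (36 of its 72 elements, about 50% of primes); S_6 (6T16) additionally contains elements of type 5+1, 4+2, 4+1+1, 3+2+1, 2+1+1+1+1 (459 of its 720 elements, about 64% of primes). None of the 23 primes tested shows any such pattern (for each of these groups the chance of that is below 10^-4), which rules them out. Hence G = S_3 x S_3 (6T9), of order 36. The Galois group S_3 x S_3 (6T9) has order 36, so the splitting field has degree 36 over Q.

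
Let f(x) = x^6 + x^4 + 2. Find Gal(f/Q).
The polynomial f is an irreducible sextic over Q, so G = Gal(f/Q) is one of the 16 transitive subgroups 6T1, ..., 6T16 of S_6. The discriminant of f is -1722368, which is not a perfect square, so G is not contained in A_6. The transitive groups of degree 6 not contained in A_6 are: C_6 (6T1, order 6), S_3 (6T2, order 6), D_6 (6T3, order 12), C_3 x S_3 (6T5, order 18), A_4 x C_2 (6T6, order 24), S_4 (6T8, order 24), S_3 x S_3 (6T9, order 36), S_4 x C_2 (6T11, order 48), (S_3 x S_3) : C_2 (6T13, order 72), PGL(2,5) (6T14, order 120), S_6 (6T16, order 720). By Dedekind's theorem, for a prime p not dividing disc(f) the degrees of the irreducible factors of f mod p form the cycle type of an element of G. Factoring f modulo the 29 such primes p <= 127 (skipping 2, 29, which divide the discriminant), each new pattern first appears at: mod 3: f = (x^3 + x^2 + x + 2)(x^3 + 2x^2 + x + 1), pattern 3+3; mod 5: f = (x^6 + x^4 + 2), pattern 6; mod 7: f = (x + 3)(x + 4)(x^4 + 3x^2 + 6), pattern 4+1+1; mod 17: f = (x + 5)(x + 12)(x^2 + 2x + 15)(x^2 + 15x + 15), pattern 2+2+1+1; mod 23: f = (x^2 + 4)(x^2 + 10x + 14)(x^2 + 13x + 14), pattern 2+2+2; mod 67: f = (x^2 + 14)(x^4 + 54x^2 + 48), pattern 4+2; mod 127: f = (x + 40)(x + 60)(x + 67)(x + 87)(x^2 + 121), pattern 2+1+1+1+1. No other pattern occurs in this range, so the set of observed cycle types is {3+3, 6, 4+1+1, 2+2+1+1, 2+2+2, 4+2, 2+1+1+1+1}. The candidates containing elements of all these cycle types are S_4 x C_2 (6T11) of order 48, S_6 (6T16) of order 720; the others are excluded. The observed types are precisely the cycle types that occur in S_4 x C_2 (6T11) (apart from the identity). Each of the other remaining candidates has further cycle types, and by the Chebotarev density theorem the matching factorization patterns would occur for a proportion of primes equal to their share of the group: S_6 (6T16) additionally contains elements of type 5+1, 3+2+1, 3+1+1+1 (304 of its 720 elements, about 42% of primes). None of the 29 primes tested shows any such pattern (for each of these groups the chance of that is below 10^-4), which rules them out. Hence G = S_4 x C_2 (6T11), of order 48.

6T11: S_4 x C_2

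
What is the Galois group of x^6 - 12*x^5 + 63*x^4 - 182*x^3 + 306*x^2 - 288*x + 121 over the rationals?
PGL(2,5)

The polynomial f is an irreducible sextic over Q, so G = Gal(f/Q) is one of the 16 transitive subgroups 6T1, ..., 6T16 of S_6. The discriminant of f is -16003008, which is not a perfect square, so G is not contained in A_6. The transitive groups of degree 6 not contained in A_6 are: C_6 (6T1, order 6), S_3 (6T2, order 6), D_6 (6T3, order 12), C_3 x S_3 (6T5, order 18), A_4 x C_2 (6T6, order 24), S_4 (6T8, order 24), S_3 x S_3 (6T9, order 36), S_4 x C_2 (6T11, order 48), (S_3 x S_3) : C_2 (6T13, order 72), PGL(2,5) (6T14, order 120), S_6 (6T16, order 720). By Dedekind's theorem, for a prime p not dividing disc(f) the degrees of the irreducible factors of f mod p form the cycle type of an element of G. Factoring f modulo the 21 such primes p <= 89 (skipping 2, 3, 7, which divide the discriminant), each new pattern first appears at: mod 5: f = (x^6 + 3x^5 + 3x^4 + 3x^3 + x^2 + 2x + 1), pattern 6; mod 11: f = (x)(x^5 + 10x^4 + 8x^3 + 5x^2 + 9x + 9), pattern 5+1; mod 13: f = (x + 6)(x + 10)(x^4 + 11x^3 + 9x^2 + 2x + 7), pattern 4+1+1; mod 23: f = (x + 14)(x + 18)(x^2 + 11x + 14)(x^2 + 14x + 16), pattern 2+2+1+1; mod 43: f = (x^3 + 13x^2 + 20x + 27)(x^3 + 18x^2 + 24x + 22), pattern 3+3; mod 61: f = (x^2 + 10x + 35)(x^2 + 14x + 41)(x^2 + 25x + 40), pattern 2+2+2. No other pattern occurs in this range, so the set of observed cycle types is {6, 5+1, 4+1+1, 2+2+1+1, 3+3, 2+2+2}. The candidates containing elements of all these cycle types are PGL(2,5) (6T14) of order 120, S_6 (6T16) of order 720; the others are excluded. The observed types are precisely the cycle types that occur in PGL(2,5) (6T14) (apart from the identity). Each of the other remaining candidates has further cycle types, and by the Chebotarev density theorem the matching factorization patterns would occur for a proportion of primes equal to their share of the group: S_6 (6T16) additionally contains elements of type 4+2, 3+2+1, 3+1+1+1, 2+1+1+1+1 (265 of its 720 elements, about 37% of primes). None of the 21 primes tested shows any such pattern (for each of these groups the chance of that is below 10^-4), which rules them out. Hence G = PGL(2,5) (6T14), of order 120.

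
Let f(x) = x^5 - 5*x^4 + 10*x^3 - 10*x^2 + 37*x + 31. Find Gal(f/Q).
S_5

The polynomial f is an irreducible quintic over Q, so G = Gal(f/Q) is a transitive subgroup of S_5: one of C_5 (5T1, order 5), D_5 (5T2, order 10), F_20 (5T3, order 20), A_5 (5T4, order 60) or S_5 (5T5, order 120). The discriminant of f is 61018734592, which is not a perfect square, so G is not contained in A_5. The transitive groups of degree 5 not contained in A_5 are: F_20 (5T3, order 20), S_5 (5T5, order 120). By Dedekind's theorem, for a prime p not dividing disc(f) the degrees of the irreducible factors of f mod p form the cycle type of an element of G. Factoring f modulo the 5 such primes p <= 13 (skipping 2, which divides the discriminant), each new pattern first appears at: mod 3: f = (x^5 + x^4 + x^3 + 2x^2 + x + 1), pattern 5; mod 5: f = (x + 2)(x^4 + 3x^3 + 4x^2 + 2x + 3), pattern 4+1; mod 13: f = (x + 5)(x + 9)(x^3 + 7x^2 + 10x + 3), pattern 3+1+1. No other pattern occurs in this range, so the set of observed cycle types is {5, 4+1, 3+1+1}. Among the candidates above, the only group containing elements of all these cycle types is S_5 (5T5) — F_20 (5T3) lacks at least one of them. Hence G = S_5 (5T5), of order 120.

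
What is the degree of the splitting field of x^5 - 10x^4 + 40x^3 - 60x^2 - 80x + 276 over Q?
20

The degree of the splitting field over Q equals the order of the Galois group, so first determine the group. The polynomial f is an irreducible quintic over Q, so G = Gal(f/Q) is a transitive subgroup of S_5: one of C_5 (5T1, order 5), D_5 (5T2, order 10), F_20 (5T3, order 20), A_5 (5T4, order 60) or S_5 (5T5, order 120). The discriminant of f is 4992800000, which is not a perfect square, so G is not contained in A_5. The transitive groups of degree 5 not contained in A_5 are: F_20 (5T3, order 20), S_5 (5T5, order 120). By Dedekind's theorem, for a prime p not dividing disc(f) the degrees of the irreducible factors of f mod p form the cycle type of an element of G. Factoring f modulo the 18 such primes p <= 71 (skipping 2, 5, which divide the discriminant), each new pattern first appears at: mod 3: f = (x)(x^4 + 2x^3 + x^2 + 1), pattern 4+1; mod 11: f = (x^5 + x^4 + 7x^3 + 6x^2 + 8x + 1), pattern 5; mod 19: f = (x + 6)(x^2 + 5x + 15)(x^2 + 17x + 17), pattern 2+2+1. No other pattern occurs in this range, so the set of observed cycle types is {4+1, 5, 2+2+1}. The candidates containing elements of all these cycle types are F_20 (5T3) of order 20, S_5 (5T5) of order 120; the others are excluded. The observed types are precisely the cycle types that occur in F_20 (5T3) (apart from the identity). Each of the other remaining candidates has further cycle types, and by the Chebotarev density theorem the matching factorization patterns would occur for a proportion of primes equal to their share of the group: S_5 (5T5) additionally contains elements of type 3+2, 3+1+1, 2+1+1+1 (50 of its 120 elements, about 42% of primes). None of the 18 primes tested shows any such pattern (for each of these groups the chance of that is below 10^-4), which rules them out. Hence G = F_20 (5T3), of order 20. The Galois group F_20 (5T3) has order 20, so the splitting field has degree 20 over Q.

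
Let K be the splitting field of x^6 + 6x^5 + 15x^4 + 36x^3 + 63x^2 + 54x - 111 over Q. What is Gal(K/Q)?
The polynomial f is an irreducible sextic over Q, so G = Gal(f/Q) is one of the 16 transitive subgroups 6T1, ..., 6T16 of S_6. The discriminant of f is 5410421842378752, which is not a perfect square, so G is not contained in A_6. The transitive groups of degree 6 not contained in A_6 are: C_6 (6T1, order 6), S_3 (6T2, order 6), D_6 (6T3, order 12), C_3 x S_3 (6T5, order 18), A_4 x C_2 (6T6, order 24), S_4 (6T8, order 24), S_3 x S_3 (6T9, order 36), S_4 x C_2 (6T11, order 48), (S_3 x S_3) : C_2 (6T13, order 72), PGL(2,5) (6T14, order 120), S_6 (6T16, order 720). By Dedekind's theorem, for a prime p not dividing disc(f) the degrees of the irreducible factors of f mod p form the cycle type of an element of G. Factoring f modulo the 23 such primes p <= 97 (skipping 2, 3, which divide the discriminant), each new pattern first appears at: mod 5: f = (x^6 + x^5 + x^3 + 3x^2 + 4x + 4), pattern 6; mod 11: f = (x + 2)(x + 6)(x^2 + x + 1)(x^2 + 8x + 10), pattern 2+2+1+1; mod 13: f = (x + 2)(x + 4)(x + 10)(x^3 + 3x^2 + 3x + 3), pattern 3+1+1+1; mod 31: f = (x^2 + 5x + 19)(x^2 + 15x + 27)(x^2 + 17x + 19), pattern 2+2+2; mod 97: f = (x^3 + 3x^2 + 3x + 26)(x^3 + 3x^2 + 3x + 89), pattern 3+3. No other pattern occurs in this range, so the set of observed cycle types is {6, 2+2+1+1, 3+1+1+1, 2+2+2, 3+3}. The candidates containing elements of all these cycle types are S_3 x S_3 (6T9) of order 36, (S_3 x S_3) : C_2 (6T13) of order 72, S_6 (6T16) of order 720; the others are excluded. The observed types are precisely the cycle types that occur in S_3 x S_3 (6T9) (apart from the identity). Each of the other remaining candidates has further cycle types, and by the Chebotarev density theorem the matching factorization patterns would occur for a proportion of primes equal to their share of the group: (S_3 x S_3) : C_2 (6T13) additionally contains elements of type 4+2, 3+2+1, 2+1+1+1+1 (36 of its 72 elements, about 50% of primes); S_6 (6T16) additionally contains elements of type 5+1, 4+2, 4+1+1, 3+2+1, 2+1+1+1+1 (459 of its 720 elements, about 64% of primes). None of the 23 primes tested shows any such pattern (for each of these groups the chance of that is below 10^-4), which rules them out. Hence G = S_3 x S_3 (6T9), of order 36.

S_3 x S_3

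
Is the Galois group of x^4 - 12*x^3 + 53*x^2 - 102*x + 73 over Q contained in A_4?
Yes

The polynomial is irreducible of degree 4 over Q. Its discriminant is 144 = 12^2, a perfect square. A Galois group lies in the alternating group exactly when the discriminant is a square in Q, so the Galois group (V_4) is contained in A_4.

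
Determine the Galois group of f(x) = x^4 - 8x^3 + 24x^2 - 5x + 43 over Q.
The polynomial is an irreducible quartic over Q and its discriminant is 121699989, which is not a perfect square, so the Galois group is not contained in A_4. The resolvent cubic y^3 - 24*y^2 - 132*y + 1351 is irreducible over Q. An irreducible resolvent with non-square discriminant gives S_4.

4T5: S_4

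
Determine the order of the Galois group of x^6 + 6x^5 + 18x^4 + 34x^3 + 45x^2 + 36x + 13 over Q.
The degree of the splitting field over Q equals the order of the Galois group, so first determine the group. The polynomial f is an irreducible sextic over Q, so G = Gal(f/Q) is one of the 16 transitive subgroups 6T1, ..., 6T16 of S_6. The discriminant of f is -16003008, which is not a perfect square, so G is not contained in A_6. The transitive groups of degree 6 not contained in A_6 are: C_6 (6T1, order 6), S_3 (6T2, order 6), D_6 (6T3, order 12), C_3 x S_3 (6T5, order 18), A_4 x C_2 (6T6, order 24), S_4 (6T8, order 24), S_3 x S_3 (6T9, order 36), S_4 x C_2 (6T11, order 48), (S_3 x S_3) : C_2 (6T13, order 72), PGL(2,5) (6T14, order 120), S_6 (6T16, order 720). By Dedekind's theorem, for a prime p not dividing disc(f) the degrees of the irreducible factors of f mod p form the cycle type of an element of G. Factoring f modulo the 21 such primes p <= 89 (skipping 2, 3, 7, which divide the discriminant), each new pattern first appears at: mod 5: f = (x^6 + x^5 + 3x^4 + 4x^3 + x + 3), pattern 6; mod 11: f = (x + 3)(x^5 + 3x^4 + 9x^3 + 7x^2 + 2x + 8), pattern 5+1; mod 13: f = (x)(x + 9)(x^4 + 10x^3 + 6x^2 + 6x + 4), pattern 4+1+1; mod 23: f = (x + 17)(x + 21)(x^2 + 17x + 10)(x^2 + 20x + 21), pattern 2+2+1+1; mod 43: f = (x^3 + 22x^2 + 39x + 16)(x^3 + 27x^2 + 30x + 25), pattern 3+3; mod 61: f = (x^2 + 16x + 13)(x^2 + 20x + 31)(x^2 + 31x + 2), pattern 2+2+2. No other pattern occurs in this range, so the set of observed cycle types is {6, 5+1, 4+1+1, 2+2+1+1, 3+3, 2+2+2}. The candidates containing elements of all these cycle types are PGL(2,5) (6T14) of order 120, S_6 (6T16) of order 720; the others are excluded. The observed types are precisely the cycle types that occur in PGL(2,5) (6T14) (apart from the identity). Each of the other remaining candidates has further cycle types, and by the Chebotarev density theorem the matching factorization patterns would occur for a proportion of primes equal to their share of the group: S_6 (6T16) additionally contains elements of type 4+2, 3+2+1, 3+1+1+1, 2+1+1+1+1 (265 of its 720 elements, about 37% of primes). None of the 21 primes tested shows any such pattern (for each of these groups the chance of that is below 10^-4), which rules them out. Hence G = PGL(2,5) (6T14), of order 120. The Galois group PGL(2,5) (6T14) has order 120, so the splitting field has degree 120 over Q.

120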